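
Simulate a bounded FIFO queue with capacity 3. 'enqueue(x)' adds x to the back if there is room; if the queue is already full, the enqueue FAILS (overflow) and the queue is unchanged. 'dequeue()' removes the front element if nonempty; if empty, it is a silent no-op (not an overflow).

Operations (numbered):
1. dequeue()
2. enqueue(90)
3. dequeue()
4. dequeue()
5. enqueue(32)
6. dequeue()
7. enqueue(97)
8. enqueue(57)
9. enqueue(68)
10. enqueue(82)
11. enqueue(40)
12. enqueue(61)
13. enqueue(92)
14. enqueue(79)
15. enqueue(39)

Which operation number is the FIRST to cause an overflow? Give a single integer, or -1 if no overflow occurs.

1. dequeue(): empty, no-op, size=0
2. enqueue(90): size=1
3. dequeue(): size=0
4. dequeue(): empty, no-op, size=0
5. enqueue(32): size=1
6. dequeue(): size=0
7. enqueue(97): size=1
8. enqueue(57): size=2
9. enqueue(68): size=3
10. enqueue(82): size=3=cap → OVERFLOW (fail)
11. enqueue(40): size=3=cap → OVERFLOW (fail)
12. enqueue(61): size=3=cap → OVERFLOW (fail)
13. enqueue(92): size=3=cap → OVERFLOW (fail)
14. enqueue(79): size=3=cap → OVERFLOW (fail)
15. enqueue(39): size=3=cap → OVERFLOW (fail)

Answer: 10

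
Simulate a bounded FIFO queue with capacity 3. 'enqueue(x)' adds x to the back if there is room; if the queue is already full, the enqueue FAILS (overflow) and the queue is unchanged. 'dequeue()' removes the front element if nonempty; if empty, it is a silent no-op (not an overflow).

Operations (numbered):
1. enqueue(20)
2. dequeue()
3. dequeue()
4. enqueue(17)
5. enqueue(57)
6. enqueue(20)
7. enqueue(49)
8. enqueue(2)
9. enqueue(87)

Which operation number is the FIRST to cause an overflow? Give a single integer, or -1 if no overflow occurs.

Answer: 7

Derivation:
1. enqueue(20): size=1
2. dequeue(): size=0
3. dequeue(): empty, no-op, size=0
4. enqueue(17): size=1
5. enqueue(57): size=2
6. enqueue(20): size=3
7. enqueue(49): size=3=cap → OVERFLOW (fail)
8. enqueue(2): size=3=cap → OVERFLOW (fail)
9. enqueue(87): size=3=cap → OVERFLOW (fail)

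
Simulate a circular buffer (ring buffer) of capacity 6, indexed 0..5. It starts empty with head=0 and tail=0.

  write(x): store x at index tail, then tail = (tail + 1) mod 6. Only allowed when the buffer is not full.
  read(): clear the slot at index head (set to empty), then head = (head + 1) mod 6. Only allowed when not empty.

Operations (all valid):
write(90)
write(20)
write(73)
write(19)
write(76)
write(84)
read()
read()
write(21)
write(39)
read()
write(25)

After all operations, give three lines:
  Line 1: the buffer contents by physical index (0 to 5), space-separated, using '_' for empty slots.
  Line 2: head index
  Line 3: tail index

write(90): buf=[90 _ _ _ _ _], head=0, tail=1, size=1
write(20): buf=[90 20 _ _ _ _], head=0, tail=2, size=2
write(73): buf=[90 20 73 _ _ _], head=0, tail=3, size=3
write(19): buf=[90 20 73 19 _ _], head=0, tail=4, size=4
write(76): buf=[90 20 73 19 76 _], head=0, tail=5, size=5
write(84): buf=[90 20 73 19 76 84], head=0, tail=0, size=6
read(): buf=[_ 20 73 19 76 84], head=1, tail=0, size=5
read(): buf=[_ _ 73 19 76 84], head=2, tail=0, size=4
write(21): buf=[21 _ 73 19 76 84], head=2, tail=1, size=5
write(39): buf=[21 39 73 19 76 84], head=2, tail=2, size=6
read(): buf=[21 39 _ 19 76 84], head=3, tail=2, size=5
write(25): buf=[21 39 25 19 76 84], head=3, tail=3, size=6

Answer: 21 39 25 19 76 84
3
3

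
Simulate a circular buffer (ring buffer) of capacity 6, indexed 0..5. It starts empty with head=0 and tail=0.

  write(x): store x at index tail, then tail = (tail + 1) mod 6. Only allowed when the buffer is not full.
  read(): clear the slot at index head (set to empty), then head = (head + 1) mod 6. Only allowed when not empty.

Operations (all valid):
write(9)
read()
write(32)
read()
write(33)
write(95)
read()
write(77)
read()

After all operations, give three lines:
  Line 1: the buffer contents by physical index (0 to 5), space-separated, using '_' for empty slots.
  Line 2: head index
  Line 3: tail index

write(9): buf=[9 _ _ _ _ _], head=0, tail=1, size=1
read(): buf=[_ _ _ _ _ _], head=1, tail=1, size=0
write(32): buf=[_ 32 _ _ _ _], head=1, tail=2, size=1
read(): buf=[_ _ _ _ _ _], head=2, tail=2, size=0
write(33): buf=[_ _ 33 _ _ _], head=2, tail=3, size=1
write(95): buf=[_ _ 33 95 _ _], head=2, tail=4, size=2
read(): buf=[_ _ _ 95 _ _], head=3, tail=4, size=1
write(77): buf=[_ _ _ 95 77 _], head=3, tail=5, size=2
read(): buf=[_ _ _ _ 77 _], head=4, tail=5, size=1

Answer: _ _ _ _ 77 _
4
5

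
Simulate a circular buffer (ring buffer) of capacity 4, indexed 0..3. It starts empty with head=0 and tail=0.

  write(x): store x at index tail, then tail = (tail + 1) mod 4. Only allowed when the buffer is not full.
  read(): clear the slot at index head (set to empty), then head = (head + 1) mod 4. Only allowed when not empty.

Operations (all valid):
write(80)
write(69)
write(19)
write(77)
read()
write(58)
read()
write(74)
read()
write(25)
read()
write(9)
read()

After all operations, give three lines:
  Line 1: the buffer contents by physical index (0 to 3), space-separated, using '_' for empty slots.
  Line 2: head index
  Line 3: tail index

write(80): buf=[80 _ _ _], head=0, tail=1, size=1
write(69): buf=[80 69 _ _], head=0, tail=2, size=2
write(19): buf=[80 69 19 _], head=0, tail=3, size=3
write(77): buf=[80 69 19 77], head=0, tail=0, size=4
read(): buf=[_ 69 19 77], head=1, tail=0, size=3
write(58): buf=[58 69 19 77], head=1, tail=1, size=4
read(): buf=[58 _ 19 77], head=2, tail=1, size=3
write(74): buf=[58 74 19 77], head=2, tail=2, size=4
read(): buf=[58 74 _ 77], head=3, tail=2, size=3
write(25): buf=[58 74 25 77], head=3, tail=3, size=4
read(): buf=[58 74 25 _], head=0, tail=3, size=3
write(9): buf=[58 74 25 9], head=0, tail=0, size=4
read(): buf=[_ 74 25 9], head=1, tail=0, size=3

Answer: _ 74 25 9
1
0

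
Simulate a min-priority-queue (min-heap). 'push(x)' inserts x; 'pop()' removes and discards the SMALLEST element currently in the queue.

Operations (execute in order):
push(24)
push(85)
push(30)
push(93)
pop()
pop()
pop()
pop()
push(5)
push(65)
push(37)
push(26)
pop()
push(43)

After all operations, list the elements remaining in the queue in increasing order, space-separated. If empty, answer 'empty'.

Answer: 26 37 43 65

Derivation:
push(24): heap contents = [24]
push(85): heap contents = [24, 85]
push(30): heap contents = [24, 30, 85]
push(93): heap contents = [24, 30, 85, 93]
pop() → 24: heap contents = [30, 85, 93]
pop() → 30: heap contents = [85, 93]
pop() → 85: heap contents = [93]
pop() → 93: heap contents = []
push(5): heap contents = [5]
push(65): heap contents = [5, 65]
push(37): heap contents = [5, 37, 65]
push(26): heap contents = [5, 26, 37, 65]
pop() → 5: heap contents = [26, 37, 65]
push(43): heap contents = [26, 37, 43, 65]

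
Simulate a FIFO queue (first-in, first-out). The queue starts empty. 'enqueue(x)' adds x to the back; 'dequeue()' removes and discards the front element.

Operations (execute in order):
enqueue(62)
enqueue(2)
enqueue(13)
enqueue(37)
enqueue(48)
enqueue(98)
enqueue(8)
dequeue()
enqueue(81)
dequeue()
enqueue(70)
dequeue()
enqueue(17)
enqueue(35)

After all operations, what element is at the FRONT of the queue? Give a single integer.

enqueue(62): queue = [62]
enqueue(2): queue = [62, 2]
enqueue(13): queue = [62, 2, 13]
enqueue(37): queue = [62, 2, 13, 37]
enqueue(48): queue = [62, 2, 13, 37, 48]
enqueue(98): queue = [62, 2, 13, 37, 48, 98]
enqueue(8): queue = [62, 2, 13, 37, 48, 98, 8]
dequeue(): queue = [2, 13, 37, 48, 98, 8]
enqueue(81): queue = [2, 13, 37, 48, 98, 8, 81]
dequeue(): queue = [13, 37, 48, 98, 8, 81]
enqueue(70): queue = [13, 37, 48, 98, 8, 81, 70]
dequeue(): queue = [37, 48, 98, 8, 81, 70]
enqueue(17): queue = [37, 48, 98, 8, 81, 70, 17]
enqueue(35): queue = [37, 48, 98, 8, 81, 70, 17, 35]

Answer: 37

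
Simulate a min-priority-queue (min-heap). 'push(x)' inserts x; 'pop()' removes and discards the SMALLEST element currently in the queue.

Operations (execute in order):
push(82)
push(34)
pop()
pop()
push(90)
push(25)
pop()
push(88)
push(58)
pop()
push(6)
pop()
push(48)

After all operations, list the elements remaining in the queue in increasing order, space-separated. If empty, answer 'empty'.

Answer: 48 88 90

Derivation:
push(82): heap contents = [82]
push(34): heap contents = [34, 82]
pop() → 34: heap contents = [82]
pop() → 82: heap contents = []
push(90): heap contents = [90]
push(25): heap contents = [25, 90]
pop() → 25: heap contents = [90]
push(88): heap contents = [88, 90]
push(58): heap contents = [58, 88, 90]
pop() → 58: heap contents = [88, 90]
push(6): heap contents = [6, 88, 90]
pop() → 6: heap contents = [88, 90]
push(48): heap contents = [48, 88, 90]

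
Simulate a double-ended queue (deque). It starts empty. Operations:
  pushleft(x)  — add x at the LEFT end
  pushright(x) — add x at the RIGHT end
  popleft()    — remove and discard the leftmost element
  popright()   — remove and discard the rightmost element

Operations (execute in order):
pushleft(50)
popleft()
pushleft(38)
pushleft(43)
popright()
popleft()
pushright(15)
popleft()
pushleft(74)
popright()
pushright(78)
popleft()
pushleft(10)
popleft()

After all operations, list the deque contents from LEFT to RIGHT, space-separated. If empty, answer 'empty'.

Answer: empty

Derivation:
pushleft(50): [50]
popleft(): []
pushleft(38): [38]
pushleft(43): [43, 38]
popright(): [43]
popleft(): []
pushright(15): [15]
popleft(): []
pushleft(74): [74]
popright(): []
pushright(78): [78]
popleft(): []
pushleft(10): [10]
popleft(): []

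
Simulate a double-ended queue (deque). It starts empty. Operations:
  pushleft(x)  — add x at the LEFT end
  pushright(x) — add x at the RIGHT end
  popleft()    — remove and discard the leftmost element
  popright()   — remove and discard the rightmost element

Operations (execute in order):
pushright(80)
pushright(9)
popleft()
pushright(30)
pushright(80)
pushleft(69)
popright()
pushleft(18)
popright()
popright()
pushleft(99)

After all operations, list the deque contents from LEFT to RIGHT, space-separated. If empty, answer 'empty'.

Answer: 99 18 69

Derivation:
pushright(80): [80]
pushright(9): [80, 9]
popleft(): [9]
pushright(30): [9, 30]
pushright(80): [9, 30, 80]
pushleft(69): [69, 9, 30, 80]
popright(): [69, 9, 30]
pushleft(18): [18, 69, 9, 30]
popright(): [18, 69, 9]
popright(): [18, 69]
pushleft(99): [99, 18, 69]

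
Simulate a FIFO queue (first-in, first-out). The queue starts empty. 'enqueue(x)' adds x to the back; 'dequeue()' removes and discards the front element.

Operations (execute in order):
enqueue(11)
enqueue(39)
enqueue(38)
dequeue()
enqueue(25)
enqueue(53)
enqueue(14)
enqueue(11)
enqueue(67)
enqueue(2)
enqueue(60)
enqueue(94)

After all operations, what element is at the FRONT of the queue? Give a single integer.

enqueue(11): queue = [11]
enqueue(39): queue = [11, 39]
enqueue(38): queue = [11, 39, 38]
dequeue(): queue = [39, 38]
enqueue(25): queue = [39, 38, 25]
enqueue(53): queue = [39, 38, 25, 53]
enqueue(14): queue = [39, 38, 25, 53, 14]
enqueue(11): queue = [39, 38, 25, 53, 14, 11]
enqueue(67): queue = [39, 38, 25, 53, 14, 11, 67]
enqueue(2): queue = [39, 38, 25, 53, 14, 11, 67, 2]
enqueue(60): queue = [39, 38, 25, 53, 14, 11, 67, 2, 60]
enqueue(94): queue = [39, 38, 25, 53, 14, 11, 67, 2, 60, 94]

Answer: 39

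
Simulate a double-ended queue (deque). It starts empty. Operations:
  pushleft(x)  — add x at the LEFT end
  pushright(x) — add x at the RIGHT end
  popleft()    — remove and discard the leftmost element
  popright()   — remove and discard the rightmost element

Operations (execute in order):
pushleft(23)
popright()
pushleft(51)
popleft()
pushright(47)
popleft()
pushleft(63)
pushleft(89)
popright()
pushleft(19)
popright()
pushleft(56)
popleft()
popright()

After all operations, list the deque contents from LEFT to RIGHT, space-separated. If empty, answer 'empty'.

Answer: empty

Derivation:
pushleft(23): [23]
popright(): []
pushleft(51): [51]
popleft(): []
pushright(47): [47]
popleft(): []
pushleft(63): [63]
pushleft(89): [89, 63]
popright(): [89]
pushleft(19): [19, 89]
popright(): [19]
pushleft(56): [56, 19]
popleft(): [19]
popright(): []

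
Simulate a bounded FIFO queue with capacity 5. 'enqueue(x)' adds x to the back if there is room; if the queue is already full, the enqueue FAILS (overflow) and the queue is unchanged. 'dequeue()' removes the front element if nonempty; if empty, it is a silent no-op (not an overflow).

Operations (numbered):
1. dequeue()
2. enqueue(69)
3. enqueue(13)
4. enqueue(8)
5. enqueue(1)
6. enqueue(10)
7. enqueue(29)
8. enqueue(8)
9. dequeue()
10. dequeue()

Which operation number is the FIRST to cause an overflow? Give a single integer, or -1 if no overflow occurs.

1. dequeue(): empty, no-op, size=0
2. enqueue(69): size=1
3. enqueue(13): size=2
4. enqueue(8): size=3
5. enqueue(1): size=4
6. enqueue(10): size=5
7. enqueue(29): size=5=cap → OVERFLOW (fail)
8. enqueue(8): size=5=cap → OVERFLOW (fail)
9. dequeue(): size=4
10. dequeue(): size=3

Answer: 7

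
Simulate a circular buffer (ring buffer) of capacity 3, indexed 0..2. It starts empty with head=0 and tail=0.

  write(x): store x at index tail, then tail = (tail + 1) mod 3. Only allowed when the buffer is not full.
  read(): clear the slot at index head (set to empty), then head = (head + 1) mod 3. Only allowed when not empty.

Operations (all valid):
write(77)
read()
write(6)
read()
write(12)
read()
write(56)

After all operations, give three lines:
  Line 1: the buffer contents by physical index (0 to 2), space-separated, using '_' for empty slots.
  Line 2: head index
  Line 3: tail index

Answer: 56 _ _
0
1

Derivation:
write(77): buf=[77 _ _], head=0, tail=1, size=1
read(): buf=[_ _ _], head=1, tail=1, size=0
write(6): buf=[_ 6 _], head=1, tail=2, size=1
read(): buf=[_ _ _], head=2, tail=2, size=0
write(12): buf=[_ _ 12], head=2, tail=0, size=1
read(): buf=[_ _ _], head=0, tail=0, size=0
write(56): buf=[56 _ _], head=0, tail=1, size=1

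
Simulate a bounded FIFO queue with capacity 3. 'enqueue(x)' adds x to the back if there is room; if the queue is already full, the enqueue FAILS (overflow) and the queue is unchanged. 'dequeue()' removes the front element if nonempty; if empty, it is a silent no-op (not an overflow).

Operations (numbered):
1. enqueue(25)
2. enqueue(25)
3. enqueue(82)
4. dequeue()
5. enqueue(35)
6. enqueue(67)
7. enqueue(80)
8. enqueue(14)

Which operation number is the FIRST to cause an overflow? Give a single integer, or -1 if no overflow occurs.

Answer: 6

Derivation:
1. enqueue(25): size=1
2. enqueue(25): size=2
3. enqueue(82): size=3
4. dequeue(): size=2
5. enqueue(35): size=3
6. enqueue(67): size=3=cap → OVERFLOW (fail)
7. enqueue(80): size=3=cap → OVERFLOW (fail)
8. enqueue(14): size=3=cap → OVERFLOW (fail)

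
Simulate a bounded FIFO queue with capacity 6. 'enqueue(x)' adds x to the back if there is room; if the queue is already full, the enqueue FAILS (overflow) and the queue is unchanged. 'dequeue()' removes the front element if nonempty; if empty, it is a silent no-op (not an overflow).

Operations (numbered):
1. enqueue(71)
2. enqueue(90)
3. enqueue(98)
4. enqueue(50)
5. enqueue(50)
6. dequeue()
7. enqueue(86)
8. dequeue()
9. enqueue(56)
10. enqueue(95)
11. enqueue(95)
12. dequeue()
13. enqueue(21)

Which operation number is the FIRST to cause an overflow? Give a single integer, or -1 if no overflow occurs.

1. enqueue(71): size=1
2. enqueue(90): size=2
3. enqueue(98): size=3
4. enqueue(50): size=4
5. enqueue(50): size=5
6. dequeue(): size=4
7. enqueue(86): size=5
8. dequeue(): size=4
9. enqueue(56): size=5
10. enqueue(95): size=6
11. enqueue(95): size=6=cap → OVERFLOW (fail)
12. dequeue(): size=5
13. enqueue(21): size=6

Answer: 11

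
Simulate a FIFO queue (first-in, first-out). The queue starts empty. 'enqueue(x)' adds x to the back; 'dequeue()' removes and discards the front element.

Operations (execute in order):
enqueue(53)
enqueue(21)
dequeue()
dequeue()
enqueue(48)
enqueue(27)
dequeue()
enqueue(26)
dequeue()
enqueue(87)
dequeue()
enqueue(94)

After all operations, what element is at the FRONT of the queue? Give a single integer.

Answer: 87

Derivation:
enqueue(53): queue = [53]
enqueue(21): queue = [53, 21]
dequeue(): queue = [21]
dequeue(): queue = []
enqueue(48): queue = [48]
enqueue(27): queue = [48, 27]
dequeue(): queue = [27]
enqueue(26): queue = [27, 26]
dequeue(): queue = [26]
enqueue(87): queue = [26, 87]
dequeue(): queue = [87]
enqueue(94): queue = [87, 94]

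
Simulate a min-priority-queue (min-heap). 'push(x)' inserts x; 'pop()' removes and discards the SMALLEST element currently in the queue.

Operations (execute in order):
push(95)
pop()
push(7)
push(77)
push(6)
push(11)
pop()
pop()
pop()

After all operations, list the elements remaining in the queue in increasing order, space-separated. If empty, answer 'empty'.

push(95): heap contents = [95]
pop() → 95: heap contents = []
push(7): heap contents = [7]
push(77): heap contents = [7, 77]
push(6): heap contents = [6, 7, 77]
push(11): heap contents = [6, 7, 11, 77]
pop() → 6: heap contents = [7, 11, 77]
pop() → 7: heap contents = [11, 77]
pop() → 11: heap contents = [77]

Answer: 77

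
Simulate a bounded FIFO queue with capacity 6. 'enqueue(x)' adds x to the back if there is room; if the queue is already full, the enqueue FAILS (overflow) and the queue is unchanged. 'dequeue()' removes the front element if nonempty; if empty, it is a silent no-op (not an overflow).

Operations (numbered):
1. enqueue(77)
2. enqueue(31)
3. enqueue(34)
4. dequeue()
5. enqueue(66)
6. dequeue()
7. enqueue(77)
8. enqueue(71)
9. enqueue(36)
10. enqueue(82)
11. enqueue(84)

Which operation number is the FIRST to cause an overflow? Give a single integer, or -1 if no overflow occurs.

1. enqueue(77): size=1
2. enqueue(31): size=2
3. enqueue(34): size=3
4. dequeue(): size=2
5. enqueue(66): size=3
6. dequeue(): size=2
7. enqueue(77): size=3
8. enqueue(71): size=4
9. enqueue(36): size=5
10. enqueue(82): size=6
11. enqueue(84): size=6=cap → OVERFLOW (fail)

Answer: 11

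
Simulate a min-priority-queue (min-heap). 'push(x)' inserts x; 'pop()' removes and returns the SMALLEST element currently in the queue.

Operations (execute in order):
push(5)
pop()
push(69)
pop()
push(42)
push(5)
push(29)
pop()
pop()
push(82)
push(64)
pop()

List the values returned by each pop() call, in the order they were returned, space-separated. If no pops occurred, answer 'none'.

push(5): heap contents = [5]
pop() → 5: heap contents = []
push(69): heap contents = [69]
pop() → 69: heap contents = []
push(42): heap contents = [42]
push(5): heap contents = [5, 42]
push(29): heap contents = [5, 29, 42]
pop() → 5: heap contents = [29, 42]
pop() → 29: heap contents = [42]
push(82): heap contents = [42, 82]
push(64): heap contents = [42, 64, 82]
pop() → 42: heap contents = [64, 82]

Answer: 5 69 5 29 42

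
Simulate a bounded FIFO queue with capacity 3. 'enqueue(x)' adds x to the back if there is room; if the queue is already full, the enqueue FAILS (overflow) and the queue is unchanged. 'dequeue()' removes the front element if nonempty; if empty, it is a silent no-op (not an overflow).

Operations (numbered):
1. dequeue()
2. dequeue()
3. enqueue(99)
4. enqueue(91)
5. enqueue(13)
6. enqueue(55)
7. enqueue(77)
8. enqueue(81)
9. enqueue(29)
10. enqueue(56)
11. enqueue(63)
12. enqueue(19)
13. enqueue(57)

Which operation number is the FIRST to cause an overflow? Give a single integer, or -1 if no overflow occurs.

1. dequeue(): empty, no-op, size=0
2. dequeue(): empty, no-op, size=0
3. enqueue(99): size=1
4. enqueue(91): size=2
5. enqueue(13): size=3
6. enqueue(55): size=3=cap → OVERFLOW (fail)
7. enqueue(77): size=3=cap → OVERFLOW (fail)
8. enqueue(81): size=3=cap → OVERFLOW (fail)
9. enqueue(29): size=3=cap → OVERFLOW (fail)
10. enqueue(56): size=3=cap → OVERFLOW (fail)
11. enqueue(63): size=3=cap → OVERFLOW (fail)
12. enqueue(19): size=3=cap → OVERFLOW (fail)
13. enqueue(57): size=3=cap → OVERFLOW (fail)

Answer: 6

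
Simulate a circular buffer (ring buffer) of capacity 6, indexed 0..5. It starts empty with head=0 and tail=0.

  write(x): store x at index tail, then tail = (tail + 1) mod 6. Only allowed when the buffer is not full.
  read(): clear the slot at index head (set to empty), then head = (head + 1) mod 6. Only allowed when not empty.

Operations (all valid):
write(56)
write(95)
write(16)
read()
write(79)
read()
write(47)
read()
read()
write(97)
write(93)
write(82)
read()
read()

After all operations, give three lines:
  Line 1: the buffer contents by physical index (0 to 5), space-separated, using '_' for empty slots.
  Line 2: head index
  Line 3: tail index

write(56): buf=[56 _ _ _ _ _], head=0, tail=1, size=1
write(95): buf=[56 95 _ _ _ _], head=0, tail=2, size=2
write(16): buf=[56 95 16 _ _ _], head=0, tail=3, size=3
read(): buf=[_ 95 16 _ _ _], head=1, tail=3, size=2
write(79): buf=[_ 95 16 79 _ _], head=1, tail=4, size=3
read(): buf=[_ _ 16 79 _ _], head=2, tail=4, size=2
write(47): buf=[_ _ 16 79 47 _], head=2, tail=5, size=3
read(): buf=[_ _ _ 79 47 _], head=3, tail=5, size=2
read(): buf=[_ _ _ _ 47 _], head=4, tail=5, size=1
write(97): buf=[_ _ _ _ 47 97], head=4, tail=0, size=2
write(93): buf=[93 _ _ _ 47 97], head=4, tail=1, size=3
write(82): buf=[93 82 _ _ 47 97], head=4, tail=2, size=4
read(): buf=[93 82 _ _ _ 97], head=5, tail=2, size=3
read(): buf=[93 82 _ _ _ _], head=0, tail=2, size=2

Answer: 93 82 _ _ _ _
0
2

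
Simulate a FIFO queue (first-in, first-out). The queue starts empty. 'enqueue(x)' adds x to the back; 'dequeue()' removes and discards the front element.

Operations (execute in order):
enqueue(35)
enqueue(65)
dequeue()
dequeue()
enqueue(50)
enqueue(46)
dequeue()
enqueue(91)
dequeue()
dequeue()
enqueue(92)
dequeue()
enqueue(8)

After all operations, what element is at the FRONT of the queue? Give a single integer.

enqueue(35): queue = [35]
enqueue(65): queue = [35, 65]
dequeue(): queue = [65]
dequeue(): queue = []
enqueue(50): queue = [50]
enqueue(46): queue = [50, 46]
dequeue(): queue = [46]
enqueue(91): queue = [46, 91]
dequeue(): queue = [91]
dequeue(): queue = []
enqueue(92): queue = [92]
dequeue(): queue = []
enqueue(8): queue = [8]

Answer: 8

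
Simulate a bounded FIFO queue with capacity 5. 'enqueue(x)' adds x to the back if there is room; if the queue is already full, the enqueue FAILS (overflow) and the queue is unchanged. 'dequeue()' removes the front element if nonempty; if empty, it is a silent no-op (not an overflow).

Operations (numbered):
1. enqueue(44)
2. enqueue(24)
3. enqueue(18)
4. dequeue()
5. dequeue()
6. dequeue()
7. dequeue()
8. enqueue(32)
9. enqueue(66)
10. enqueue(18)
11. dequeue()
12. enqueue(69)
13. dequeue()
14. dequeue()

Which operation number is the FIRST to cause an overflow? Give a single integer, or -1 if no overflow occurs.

Answer: -1

Derivation:
1. enqueue(44): size=1
2. enqueue(24): size=2
3. enqueue(18): size=3
4. dequeue(): size=2
5. dequeue(): size=1
6. dequeue(): size=0
7. dequeue(): empty, no-op, size=0
8. enqueue(32): size=1
9. enqueue(66): size=2
10. enqueue(18): size=3
11. dequeue(): size=2
12. enqueue(69): size=3
13. dequeue(): size=2
14. dequeue(): size=1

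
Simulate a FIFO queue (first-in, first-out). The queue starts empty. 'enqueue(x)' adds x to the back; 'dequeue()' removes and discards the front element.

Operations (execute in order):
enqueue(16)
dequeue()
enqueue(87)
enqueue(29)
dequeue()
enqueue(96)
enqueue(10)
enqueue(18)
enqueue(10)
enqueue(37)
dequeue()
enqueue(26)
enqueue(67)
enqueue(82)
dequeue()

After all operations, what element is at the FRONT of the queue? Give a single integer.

Answer: 10

Derivation:
enqueue(16): queue = [16]
dequeue(): queue = []
enqueue(87): queue = [87]
enqueue(29): queue = [87, 29]
dequeue(): queue = [29]
enqueue(96): queue = [29, 96]
enqueue(10): queue = [29, 96, 10]
enqueue(18): queue = [29, 96, 10, 18]
enqueue(10): queue = [29, 96, 10, 18, 10]
enqueue(37): queue = [29, 96, 10, 18, 10, 37]
dequeue(): queue = [96, 10, 18, 10, 37]
enqueue(26): queue = [96, 10, 18, 10, 37, 26]
enqueue(67): queue = [96, 10, 18, 10, 37, 26, 67]
enqueue(82): queue = [96, 10, 18, 10, 37, 26, 67, 82]
dequeue(): queue = [10, 18, 10, 37, 26, 67, 82]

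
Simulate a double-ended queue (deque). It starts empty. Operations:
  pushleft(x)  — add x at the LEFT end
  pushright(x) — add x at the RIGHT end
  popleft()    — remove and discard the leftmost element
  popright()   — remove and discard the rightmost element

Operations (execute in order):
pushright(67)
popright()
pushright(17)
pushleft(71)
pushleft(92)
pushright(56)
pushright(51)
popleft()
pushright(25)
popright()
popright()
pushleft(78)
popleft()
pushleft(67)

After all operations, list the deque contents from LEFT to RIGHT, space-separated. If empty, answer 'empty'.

Answer: 67 71 17 56

Derivation:
pushright(67): [67]
popright(): []
pushright(17): [17]
pushleft(71): [71, 17]
pushleft(92): [92, 71, 17]
pushright(56): [92, 71, 17, 56]
pushright(51): [92, 71, 17, 56, 51]
popleft(): [71, 17, 56, 51]
pushright(25): [71, 17, 56, 51, 25]
popright(): [71, 17, 56, 51]
popright(): [71, 17, 56]
pushleft(78): [78, 71, 17, 56]
popleft(): [71, 17, 56]
pushleft(67): [67, 71, 17, 56]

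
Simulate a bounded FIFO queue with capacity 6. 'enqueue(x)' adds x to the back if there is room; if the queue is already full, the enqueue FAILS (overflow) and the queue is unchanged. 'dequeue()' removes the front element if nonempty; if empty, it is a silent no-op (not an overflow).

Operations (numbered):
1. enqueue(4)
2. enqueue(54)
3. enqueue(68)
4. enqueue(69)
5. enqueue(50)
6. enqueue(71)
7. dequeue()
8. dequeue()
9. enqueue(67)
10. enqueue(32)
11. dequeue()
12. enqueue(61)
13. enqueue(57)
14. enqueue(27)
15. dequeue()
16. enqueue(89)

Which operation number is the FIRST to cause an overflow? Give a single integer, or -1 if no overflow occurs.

Answer: 13

Derivation:
1. enqueue(4): size=1
2. enqueue(54): size=2
3. enqueue(68): size=3
4. enqueue(69): size=4
5. enqueue(50): size=5
6. enqueue(71): size=6
7. dequeue(): size=5
8. dequeue(): size=4
9. enqueue(67): size=5
10. enqueue(32): size=6
11. dequeue(): size=5
12. enqueue(61): size=6
13. enqueue(57): size=6=cap → OVERFLOW (fail)
14. enqueue(27): size=6=cap → OVERFLOW (fail)
15. dequeue(): size=5
16. enqueue(89): size=6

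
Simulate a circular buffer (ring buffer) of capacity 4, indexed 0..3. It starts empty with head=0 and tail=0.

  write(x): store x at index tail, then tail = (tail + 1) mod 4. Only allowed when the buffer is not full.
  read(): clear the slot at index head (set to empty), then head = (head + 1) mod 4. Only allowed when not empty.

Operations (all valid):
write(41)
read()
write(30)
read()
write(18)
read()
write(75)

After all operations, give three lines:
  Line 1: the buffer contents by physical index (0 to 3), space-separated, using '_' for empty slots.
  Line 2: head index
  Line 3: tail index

Answer: _ _ _ 75
3
0

Derivation:
write(41): buf=[41 _ _ _], head=0, tail=1, size=1
read(): buf=[_ _ _ _], head=1, tail=1, size=0
write(30): buf=[_ 30 _ _], head=1, tail=2, size=1
read(): buf=[_ _ _ _], head=2, tail=2, size=0
write(18): buf=[_ _ 18 _], head=2, tail=3, size=1
read(): buf=[_ _ _ _], head=3, tail=3, size=0
write(75): buf=[_ _ _ 75], head=3, tail=0, size=1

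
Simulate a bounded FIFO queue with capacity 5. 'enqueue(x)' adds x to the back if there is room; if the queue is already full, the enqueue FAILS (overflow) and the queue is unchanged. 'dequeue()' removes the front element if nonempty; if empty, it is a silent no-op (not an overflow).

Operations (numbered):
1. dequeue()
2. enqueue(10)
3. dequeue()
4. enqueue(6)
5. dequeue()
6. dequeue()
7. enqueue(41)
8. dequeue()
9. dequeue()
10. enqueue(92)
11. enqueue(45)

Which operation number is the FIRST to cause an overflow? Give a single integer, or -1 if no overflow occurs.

Answer: -1

Derivation:
1. dequeue(): empty, no-op, size=0
2. enqueue(10): size=1
3. dequeue(): size=0
4. enqueue(6): size=1
5. dequeue(): size=0
6. dequeue(): empty, no-op, size=0
7. enqueue(41): size=1
8. dequeue(): size=0
9. dequeue(): empty, no-op, size=0
10. enqueue(92): size=1
11. enqueue(45): size=2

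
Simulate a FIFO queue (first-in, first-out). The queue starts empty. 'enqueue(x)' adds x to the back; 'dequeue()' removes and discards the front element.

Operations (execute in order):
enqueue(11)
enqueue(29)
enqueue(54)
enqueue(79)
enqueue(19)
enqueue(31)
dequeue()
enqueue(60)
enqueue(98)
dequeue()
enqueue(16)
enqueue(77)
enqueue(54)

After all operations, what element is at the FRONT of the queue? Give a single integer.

Answer: 54

Derivation:
enqueue(11): queue = [11]
enqueue(29): queue = [11, 29]
enqueue(54): queue = [11, 29, 54]
enqueue(79): queue = [11, 29, 54, 79]
enqueue(19): queue = [11, 29, 54, 79, 19]
enqueue(31): queue = [11, 29, 54, 79, 19, 31]
dequeue(): queue = [29, 54, 79, 19, 31]
enqueue(60): queue = [29, 54, 79, 19, 31, 60]
enqueue(98): queue = [29, 54, 79, 19, 31, 60, 98]
dequeue(): queue = [54, 79, 19, 31, 60, 98]
enqueue(16): queue = [54, 79, 19, 31, 60, 98, 16]
enqueue(77): queue = [54, 79, 19, 31, 60, 98, 16, 77]
enqueue(54): queue = [54, 79, 19, 31, 60, 98, 16, 77, 54]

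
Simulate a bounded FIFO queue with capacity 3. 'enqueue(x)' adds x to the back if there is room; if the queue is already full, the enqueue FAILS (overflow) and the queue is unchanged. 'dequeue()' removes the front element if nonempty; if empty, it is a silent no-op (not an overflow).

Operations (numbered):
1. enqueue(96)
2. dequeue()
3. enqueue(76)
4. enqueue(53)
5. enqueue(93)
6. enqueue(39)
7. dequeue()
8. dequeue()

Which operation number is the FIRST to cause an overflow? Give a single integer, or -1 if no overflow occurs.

Answer: 6

Derivation:
1. enqueue(96): size=1
2. dequeue(): size=0
3. enqueue(76): size=1
4. enqueue(53): size=2
5. enqueue(93): size=3
6. enqueue(39): size=3=cap → OVERFLOW (fail)
7. dequeue(): size=2
8. dequeue(): size=1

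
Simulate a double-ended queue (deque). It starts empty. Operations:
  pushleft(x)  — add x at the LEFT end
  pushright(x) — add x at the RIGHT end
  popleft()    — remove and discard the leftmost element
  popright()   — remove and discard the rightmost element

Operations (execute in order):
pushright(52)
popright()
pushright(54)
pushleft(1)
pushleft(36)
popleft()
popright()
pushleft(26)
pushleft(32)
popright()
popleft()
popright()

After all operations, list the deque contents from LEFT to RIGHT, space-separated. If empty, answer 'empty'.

Answer: empty

Derivation:
pushright(52): [52]
popright(): []
pushright(54): [54]
pushleft(1): [1, 54]
pushleft(36): [36, 1, 54]
popleft(): [1, 54]
popright(): [1]
pushleft(26): [26, 1]
pushleft(32): [32, 26, 1]
popright(): [32, 26]
popleft(): [26]
popright(): []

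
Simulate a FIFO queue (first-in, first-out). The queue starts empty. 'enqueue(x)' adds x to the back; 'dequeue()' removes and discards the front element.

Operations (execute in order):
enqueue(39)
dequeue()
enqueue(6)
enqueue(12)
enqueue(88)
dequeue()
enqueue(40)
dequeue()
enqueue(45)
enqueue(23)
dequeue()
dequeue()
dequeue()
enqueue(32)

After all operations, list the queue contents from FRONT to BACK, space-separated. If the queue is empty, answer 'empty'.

enqueue(39): [39]
dequeue(): []
enqueue(6): [6]
enqueue(12): [6, 12]
enqueue(88): [6, 12, 88]
dequeue(): [12, 88]
enqueue(40): [12, 88, 40]
dequeue(): [88, 40]
enqueue(45): [88, 40, 45]
enqueue(23): [88, 40, 45, 23]
dequeue(): [40, 45, 23]
dequeue(): [45, 23]
dequeue(): [23]
enqueue(32): [23, 32]

Answer: 23 32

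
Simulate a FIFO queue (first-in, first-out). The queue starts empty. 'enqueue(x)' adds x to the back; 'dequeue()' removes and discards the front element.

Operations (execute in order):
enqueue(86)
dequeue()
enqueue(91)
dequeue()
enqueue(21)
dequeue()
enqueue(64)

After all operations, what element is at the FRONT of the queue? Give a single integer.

Answer: 64

Derivation:
enqueue(86): queue = [86]
dequeue(): queue = []
enqueue(91): queue = [91]
dequeue(): queue = []
enqueue(21): queue = [21]
dequeue(): queue = []
enqueue(64): queue = [64]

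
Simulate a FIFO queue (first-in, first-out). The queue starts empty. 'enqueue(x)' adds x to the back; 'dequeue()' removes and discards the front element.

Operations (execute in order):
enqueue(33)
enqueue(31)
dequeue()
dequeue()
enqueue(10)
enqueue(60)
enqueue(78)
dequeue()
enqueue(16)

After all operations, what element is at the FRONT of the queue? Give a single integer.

enqueue(33): queue = [33]
enqueue(31): queue = [33, 31]
dequeue(): queue = [31]
dequeue(): queue = []
enqueue(10): queue = [10]
enqueue(60): queue = [10, 60]
enqueue(78): queue = [10, 60, 78]
dequeue(): queue = [60, 78]
enqueue(16): queue = [60, 78, 16]

Answer: 60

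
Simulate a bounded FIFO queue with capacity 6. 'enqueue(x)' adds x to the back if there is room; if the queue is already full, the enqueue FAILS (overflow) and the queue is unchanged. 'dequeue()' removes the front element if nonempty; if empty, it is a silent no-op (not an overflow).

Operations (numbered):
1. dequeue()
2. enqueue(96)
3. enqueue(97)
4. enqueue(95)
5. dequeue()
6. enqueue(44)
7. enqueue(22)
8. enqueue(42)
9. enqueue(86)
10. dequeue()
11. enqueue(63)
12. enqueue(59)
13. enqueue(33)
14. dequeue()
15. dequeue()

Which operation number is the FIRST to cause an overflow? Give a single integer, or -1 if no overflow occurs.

Answer: 12

Derivation:
1. dequeue(): empty, no-op, size=0
2. enqueue(96): size=1
3. enqueue(97): size=2
4. enqueue(95): size=3
5. dequeue(): size=2
6. enqueue(44): size=3
7. enqueue(22): size=4
8. enqueue(42): size=5
9. enqueue(86): size=6
10. dequeue(): size=5
11. enqueue(63): size=6
12. enqueue(59): size=6=cap → OVERFLOW (fail)
13. enqueue(33): size=6=cap → OVERFLOW (fail)
14. dequeue(): size=5
15. dequeue(): size=4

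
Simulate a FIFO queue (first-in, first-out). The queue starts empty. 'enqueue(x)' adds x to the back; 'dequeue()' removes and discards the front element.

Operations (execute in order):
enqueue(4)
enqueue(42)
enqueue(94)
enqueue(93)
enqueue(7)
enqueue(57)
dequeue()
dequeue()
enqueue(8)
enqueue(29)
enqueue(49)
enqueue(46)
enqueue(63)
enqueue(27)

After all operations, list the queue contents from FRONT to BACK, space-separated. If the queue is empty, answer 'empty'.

enqueue(4): [4]
enqueue(42): [4, 42]
enqueue(94): [4, 42, 94]
enqueue(93): [4, 42, 94, 93]
enqueue(7): [4, 42, 94, 93, 7]
enqueue(57): [4, 42, 94, 93, 7, 57]
dequeue(): [42, 94, 93, 7, 57]
dequeue(): [94, 93, 7, 57]
enqueue(8): [94, 93, 7, 57, 8]
enqueue(29): [94, 93, 7, 57, 8, 29]
enqueue(49): [94, 93, 7, 57, 8, 29, 49]
enqueue(46): [94, 93, 7, 57, 8, 29, 49, 46]
enqueue(63): [94, 93, 7, 57, 8, 29, 49, 46, 63]
enqueue(27): [94, 93, 7, 57, 8, 29, 49, 46, 63, 27]

Answer: 94 93 7 57 8 29 49 46 63 27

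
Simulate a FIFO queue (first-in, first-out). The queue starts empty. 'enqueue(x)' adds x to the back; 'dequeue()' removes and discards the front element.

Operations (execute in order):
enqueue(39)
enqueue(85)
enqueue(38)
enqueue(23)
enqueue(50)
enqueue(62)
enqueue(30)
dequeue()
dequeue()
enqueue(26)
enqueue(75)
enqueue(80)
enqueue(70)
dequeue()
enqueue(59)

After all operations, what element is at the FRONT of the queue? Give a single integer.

enqueue(39): queue = [39]
enqueue(85): queue = [39, 85]
enqueue(38): queue = [39, 85, 38]
enqueue(23): queue = [39, 85, 38, 23]
enqueue(50): queue = [39, 85, 38, 23, 50]
enqueue(62): queue = [39, 85, 38, 23, 50, 62]
enqueue(30): queue = [39, 85, 38, 23, 50, 62, 30]
dequeue(): queue = [85, 38, 23, 50, 62, 30]
dequeue(): queue = [38, 23, 50, 62, 30]
enqueue(26): queue = [38, 23, 50, 62, 30, 26]
enqueue(75): queue = [38, 23, 50, 62, 30, 26, 75]
enqueue(80): queue = [38, 23, 50, 62, 30, 26, 75, 80]
enqueue(70): queue = [38, 23, 50, 62, 30, 26, 75, 80, 70]
dequeue(): queue = [23, 50, 62, 30, 26, 75, 80, 70]
enqueue(59): queue = [23, 50, 62, 30, 26, 75, 80, 70, 59]

Answer: 23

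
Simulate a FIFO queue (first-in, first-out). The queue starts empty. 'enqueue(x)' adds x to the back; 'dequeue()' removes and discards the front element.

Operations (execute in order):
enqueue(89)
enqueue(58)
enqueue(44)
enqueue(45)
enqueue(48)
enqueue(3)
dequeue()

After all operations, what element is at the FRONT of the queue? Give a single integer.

Answer: 58

Derivation:
enqueue(89): queue = [89]
enqueue(58): queue = [89, 58]
enqueue(44): queue = [89, 58, 44]
enqueue(45): queue = [89, 58, 44, 45]
enqueue(48): queue = [89, 58, 44, 45, 48]
enqueue(3): queue = [89, 58, 44, 45, 48, 3]
dequeue(): queue = [58, 44, 45, 48, 3]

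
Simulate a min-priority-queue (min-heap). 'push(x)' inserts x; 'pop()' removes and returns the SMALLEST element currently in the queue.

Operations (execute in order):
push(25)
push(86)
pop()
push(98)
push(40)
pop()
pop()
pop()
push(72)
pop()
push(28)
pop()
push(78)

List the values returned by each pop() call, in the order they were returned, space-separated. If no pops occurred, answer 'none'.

push(25): heap contents = [25]
push(86): heap contents = [25, 86]
pop() → 25: heap contents = [86]
push(98): heap contents = [86, 98]
push(40): heap contents = [40, 86, 98]
pop() → 40: heap contents = [86, 98]
pop() → 86: heap contents = [98]
pop() → 98: heap contents = []
push(72): heap contents = [72]
pop() → 72: heap contents = []
push(28): heap contents = [28]
pop() → 28: heap contents = []
push(78): heap contents = [78]

Answer: 25 40 86 98 72 28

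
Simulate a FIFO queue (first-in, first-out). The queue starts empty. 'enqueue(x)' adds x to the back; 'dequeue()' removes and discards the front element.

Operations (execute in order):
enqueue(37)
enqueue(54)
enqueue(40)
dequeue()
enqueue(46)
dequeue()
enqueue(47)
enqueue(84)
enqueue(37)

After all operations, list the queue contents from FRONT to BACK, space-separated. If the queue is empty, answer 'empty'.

Answer: 40 46 47 84 37

Derivation:
enqueue(37): [37]
enqueue(54): [37, 54]
enqueue(40): [37, 54, 40]
dequeue(): [54, 40]
enqueue(46): [54, 40, 46]
dequeue(): [40, 46]
enqueue(47): [40, 46, 47]
enqueue(84): [40, 46, 47, 84]
enqueue(37): [40, 46, 47, 84, 37]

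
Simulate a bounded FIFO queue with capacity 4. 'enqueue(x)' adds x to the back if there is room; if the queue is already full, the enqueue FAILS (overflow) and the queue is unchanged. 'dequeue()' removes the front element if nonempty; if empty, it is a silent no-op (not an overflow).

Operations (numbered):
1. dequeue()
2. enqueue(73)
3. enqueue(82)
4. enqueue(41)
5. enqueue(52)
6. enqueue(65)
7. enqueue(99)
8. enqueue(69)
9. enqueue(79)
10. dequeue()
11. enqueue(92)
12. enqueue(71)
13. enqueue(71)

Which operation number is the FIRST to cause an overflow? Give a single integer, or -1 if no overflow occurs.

1. dequeue(): empty, no-op, size=0
2. enqueue(73): size=1
3. enqueue(82): size=2
4. enqueue(41): size=3
5. enqueue(52): size=4
6. enqueue(65): size=4=cap → OVERFLOW (fail)
7. enqueue(99): size=4=cap → OVERFLOW (fail)
8. enqueue(69): size=4=cap → OVERFLOW (fail)
9. enqueue(79): size=4=cap → OVERFLOW (fail)
10. dequeue(): size=3
11. enqueue(92): size=4
12. enqueue(71): size=4=cap → OVERFLOW (fail)
13. enqueue(71): size=4=cap → OVERFLOW (fail)

Answer: 6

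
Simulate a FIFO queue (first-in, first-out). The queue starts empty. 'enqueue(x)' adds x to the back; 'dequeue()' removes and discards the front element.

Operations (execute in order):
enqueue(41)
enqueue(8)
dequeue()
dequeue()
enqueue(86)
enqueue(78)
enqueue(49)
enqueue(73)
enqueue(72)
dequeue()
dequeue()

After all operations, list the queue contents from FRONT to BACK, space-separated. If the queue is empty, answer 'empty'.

enqueue(41): [41]
enqueue(8): [41, 8]
dequeue(): [8]
dequeue(): []
enqueue(86): [86]
enqueue(78): [86, 78]
enqueue(49): [86, 78, 49]
enqueue(73): [86, 78, 49, 73]
enqueue(72): [86, 78, 49, 73, 72]
dequeue(): [78, 49, 73, 72]
dequeue(): [49, 73, 72]

Answer: 49 73 72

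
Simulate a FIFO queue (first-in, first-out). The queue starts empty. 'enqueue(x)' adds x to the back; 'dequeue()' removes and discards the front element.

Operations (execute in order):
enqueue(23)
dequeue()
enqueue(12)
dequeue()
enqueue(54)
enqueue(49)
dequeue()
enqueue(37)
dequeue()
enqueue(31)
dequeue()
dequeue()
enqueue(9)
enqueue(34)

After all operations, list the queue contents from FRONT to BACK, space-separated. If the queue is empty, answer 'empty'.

Answer: 9 34

Derivation:
enqueue(23): [23]
dequeue(): []
enqueue(12): [12]
dequeue(): []
enqueue(54): [54]
enqueue(49): [54, 49]
dequeue(): [49]
enqueue(37): [49, 37]
dequeue(): [37]
enqueue(31): [37, 31]
dequeue(): [31]
dequeue(): []
enqueue(9): [9]
enqueue(34): [9, 34]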